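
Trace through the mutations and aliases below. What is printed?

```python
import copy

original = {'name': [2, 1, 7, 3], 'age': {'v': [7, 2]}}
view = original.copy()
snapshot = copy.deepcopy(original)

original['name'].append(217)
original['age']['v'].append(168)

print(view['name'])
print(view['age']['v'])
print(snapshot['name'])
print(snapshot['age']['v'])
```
[2, 1, 7, 3, 217]
[7, 2, 168]
[2, 1, 7, 3]
[7, 2]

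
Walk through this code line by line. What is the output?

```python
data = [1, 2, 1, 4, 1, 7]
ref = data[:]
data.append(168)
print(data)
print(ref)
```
[1, 2, 1, 4, 1, 7, 168]
[1, 2, 1, 4, 1, 7]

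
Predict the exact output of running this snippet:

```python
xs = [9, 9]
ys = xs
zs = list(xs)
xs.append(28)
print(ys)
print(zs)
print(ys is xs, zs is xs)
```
[9, 9, 28]
[9, 9]
True False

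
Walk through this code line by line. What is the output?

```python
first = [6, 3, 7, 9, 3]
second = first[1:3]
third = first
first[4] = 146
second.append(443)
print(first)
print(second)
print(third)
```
[6, 3, 7, 9, 146]
[3, 7, 443]
[6, 3, 7, 9, 146]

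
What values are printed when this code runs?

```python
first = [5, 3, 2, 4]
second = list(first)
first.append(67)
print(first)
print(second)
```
[5, 3, 2, 4, 67]
[5, 3, 2, 4]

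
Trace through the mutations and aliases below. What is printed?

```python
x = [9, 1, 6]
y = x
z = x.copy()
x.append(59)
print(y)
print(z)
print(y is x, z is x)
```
[9, 1, 6, 59]
[9, 1, 6]
True False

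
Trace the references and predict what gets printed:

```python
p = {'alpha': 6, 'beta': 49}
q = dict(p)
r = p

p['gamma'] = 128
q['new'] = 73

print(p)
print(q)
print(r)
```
{'alpha': 6, 'beta': 49, 'gamma': 128}
{'alpha': 6, 'beta': 49, 'new': 73}
{'alpha': 6, 'beta': 49, 'gamma': 128}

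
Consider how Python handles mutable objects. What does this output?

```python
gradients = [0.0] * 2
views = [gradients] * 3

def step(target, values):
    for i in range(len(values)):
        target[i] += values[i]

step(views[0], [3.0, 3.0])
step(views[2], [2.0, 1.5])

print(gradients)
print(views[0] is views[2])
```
[5.0, 4.5]
True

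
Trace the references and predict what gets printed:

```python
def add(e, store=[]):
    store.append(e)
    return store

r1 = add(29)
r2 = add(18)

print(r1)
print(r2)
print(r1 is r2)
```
[29, 18]
[29, 18]
True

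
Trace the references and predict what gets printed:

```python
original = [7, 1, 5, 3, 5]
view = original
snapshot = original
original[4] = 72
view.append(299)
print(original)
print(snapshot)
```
[7, 1, 5, 3, 72, 299]
[7, 1, 5, 3, 72, 299]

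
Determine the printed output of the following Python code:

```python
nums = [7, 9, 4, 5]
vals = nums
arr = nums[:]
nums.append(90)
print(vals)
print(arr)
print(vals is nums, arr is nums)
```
[7, 9, 4, 5, 90]
[7, 9, 4, 5]
True False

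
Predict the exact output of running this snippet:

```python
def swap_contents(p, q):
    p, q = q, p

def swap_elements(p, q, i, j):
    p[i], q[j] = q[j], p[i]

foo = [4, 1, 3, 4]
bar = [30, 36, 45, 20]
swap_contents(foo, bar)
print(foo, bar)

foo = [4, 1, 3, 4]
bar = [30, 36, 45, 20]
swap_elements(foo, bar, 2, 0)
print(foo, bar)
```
[4, 1, 3, 4] [30, 36, 45, 20]
[4, 1, 30, 4] [3, 36, 45, 20]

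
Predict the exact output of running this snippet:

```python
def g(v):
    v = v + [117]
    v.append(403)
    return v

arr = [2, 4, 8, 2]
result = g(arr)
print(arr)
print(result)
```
[2, 4, 8, 2]
[2, 4, 8, 2, 117, 403]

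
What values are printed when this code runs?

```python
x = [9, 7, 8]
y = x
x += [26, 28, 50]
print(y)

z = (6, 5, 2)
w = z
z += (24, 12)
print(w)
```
[9, 7, 8, 26, 28, 50]
(6, 5, 2)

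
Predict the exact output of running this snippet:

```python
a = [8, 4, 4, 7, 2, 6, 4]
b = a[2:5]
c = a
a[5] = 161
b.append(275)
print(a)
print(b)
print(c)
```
[8, 4, 4, 7, 2, 161, 4]
[4, 7, 2, 275]
[8, 4, 4, 7, 2, 161, 4]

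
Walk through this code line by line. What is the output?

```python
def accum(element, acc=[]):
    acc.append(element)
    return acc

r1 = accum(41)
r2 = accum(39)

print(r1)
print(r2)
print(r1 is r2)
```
[41, 39]
[41, 39]
True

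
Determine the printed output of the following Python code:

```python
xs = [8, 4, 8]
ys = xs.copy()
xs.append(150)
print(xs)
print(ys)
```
[8, 4, 8, 150]
[8, 4, 8]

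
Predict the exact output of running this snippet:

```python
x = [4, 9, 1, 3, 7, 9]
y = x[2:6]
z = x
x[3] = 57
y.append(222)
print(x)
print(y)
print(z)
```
[4, 9, 1, 57, 7, 9]
[1, 3, 7, 9, 222]
[4, 9, 1, 57, 7, 9]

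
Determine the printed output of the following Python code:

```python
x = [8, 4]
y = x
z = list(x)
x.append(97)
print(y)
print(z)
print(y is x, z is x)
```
[8, 4, 97]
[8, 4]
True False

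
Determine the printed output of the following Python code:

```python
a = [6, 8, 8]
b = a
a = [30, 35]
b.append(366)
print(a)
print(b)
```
[30, 35]
[6, 8, 8, 366]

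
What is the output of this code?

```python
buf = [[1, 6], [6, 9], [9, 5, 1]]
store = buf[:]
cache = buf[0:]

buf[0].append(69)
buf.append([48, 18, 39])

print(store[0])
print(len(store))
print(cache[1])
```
[1, 6, 69]
3
[6, 9]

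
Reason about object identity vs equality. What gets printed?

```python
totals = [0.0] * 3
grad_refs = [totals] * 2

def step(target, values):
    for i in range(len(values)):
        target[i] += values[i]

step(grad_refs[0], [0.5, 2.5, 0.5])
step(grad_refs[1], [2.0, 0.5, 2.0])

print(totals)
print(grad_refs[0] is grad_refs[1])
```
[2.5, 3.0, 2.5]
True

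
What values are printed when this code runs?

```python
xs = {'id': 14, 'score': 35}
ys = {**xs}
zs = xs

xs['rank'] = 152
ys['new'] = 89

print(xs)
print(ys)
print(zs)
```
{'id': 14, 'score': 35, 'rank': 152}
{'id': 14, 'score': 35, 'new': 89}
{'id': 14, 'score': 35, 'rank': 152}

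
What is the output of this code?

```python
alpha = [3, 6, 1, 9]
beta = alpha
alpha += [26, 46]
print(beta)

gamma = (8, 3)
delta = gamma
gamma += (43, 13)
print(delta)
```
[3, 6, 1, 9, 26, 46]
(8, 3)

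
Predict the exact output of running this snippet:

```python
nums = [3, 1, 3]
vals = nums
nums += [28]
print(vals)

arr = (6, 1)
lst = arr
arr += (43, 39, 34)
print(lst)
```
[3, 1, 3, 28]
(6, 1)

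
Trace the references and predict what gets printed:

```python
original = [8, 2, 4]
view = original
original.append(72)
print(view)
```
[8, 2, 4, 72]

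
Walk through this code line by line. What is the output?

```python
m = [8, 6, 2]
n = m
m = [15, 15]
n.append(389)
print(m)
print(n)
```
[15, 15]
[8, 6, 2, 389]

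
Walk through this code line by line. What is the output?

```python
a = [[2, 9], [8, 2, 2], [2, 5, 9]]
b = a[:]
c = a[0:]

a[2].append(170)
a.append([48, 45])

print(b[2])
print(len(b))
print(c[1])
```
[2, 5, 9, 170]
3
[8, 2, 2]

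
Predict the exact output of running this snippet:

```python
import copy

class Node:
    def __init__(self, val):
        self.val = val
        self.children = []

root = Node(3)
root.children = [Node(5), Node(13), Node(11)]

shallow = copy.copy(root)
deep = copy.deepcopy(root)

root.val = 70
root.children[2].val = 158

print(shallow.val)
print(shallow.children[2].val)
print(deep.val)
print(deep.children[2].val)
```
3
158
3
11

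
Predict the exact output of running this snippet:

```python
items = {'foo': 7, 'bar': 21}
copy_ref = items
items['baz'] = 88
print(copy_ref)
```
{'foo': 7, 'bar': 21, 'baz': 88}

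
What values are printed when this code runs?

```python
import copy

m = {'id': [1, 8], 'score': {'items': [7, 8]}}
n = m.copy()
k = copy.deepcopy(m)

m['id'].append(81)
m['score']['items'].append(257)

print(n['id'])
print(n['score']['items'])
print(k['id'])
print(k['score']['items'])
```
[1, 8, 81]
[7, 8, 257]
[1, 8]
[7, 8]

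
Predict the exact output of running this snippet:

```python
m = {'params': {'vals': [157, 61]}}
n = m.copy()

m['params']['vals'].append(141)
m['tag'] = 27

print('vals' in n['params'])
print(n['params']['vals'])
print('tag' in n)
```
True
[157, 61, 141]
False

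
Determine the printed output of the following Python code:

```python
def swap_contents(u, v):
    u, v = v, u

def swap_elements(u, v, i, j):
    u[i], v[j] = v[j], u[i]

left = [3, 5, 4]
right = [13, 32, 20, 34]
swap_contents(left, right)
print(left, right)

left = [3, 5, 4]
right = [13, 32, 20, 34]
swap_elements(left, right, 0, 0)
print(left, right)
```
[3, 5, 4] [13, 32, 20, 34]
[13, 5, 4] [3, 32, 20, 34]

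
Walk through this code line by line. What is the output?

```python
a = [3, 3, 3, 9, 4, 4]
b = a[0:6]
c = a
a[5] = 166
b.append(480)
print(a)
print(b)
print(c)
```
[3, 3, 3, 9, 4, 166]
[3, 3, 3, 9, 4, 4, 480]
[3, 3, 3, 9, 4, 166]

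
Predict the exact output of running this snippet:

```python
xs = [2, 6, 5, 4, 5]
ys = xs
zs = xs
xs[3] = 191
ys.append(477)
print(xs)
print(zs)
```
[2, 6, 5, 191, 5, 477]
[2, 6, 5, 191, 5, 477]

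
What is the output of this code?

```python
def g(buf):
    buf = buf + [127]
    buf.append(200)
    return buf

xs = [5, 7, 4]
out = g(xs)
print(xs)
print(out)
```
[5, 7, 4]
[5, 7, 4, 127, 200]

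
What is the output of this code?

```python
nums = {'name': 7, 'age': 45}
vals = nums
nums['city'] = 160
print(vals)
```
{'name': 7, 'age': 45, 'city': 160}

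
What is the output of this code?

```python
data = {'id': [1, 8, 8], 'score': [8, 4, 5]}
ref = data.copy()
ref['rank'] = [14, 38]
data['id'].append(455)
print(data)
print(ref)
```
{'id': [1, 8, 8, 455], 'score': [8, 4, 5]}
{'id': [1, 8, 8, 455], 'score': [8, 4, 5], 'rank': [14, 38]}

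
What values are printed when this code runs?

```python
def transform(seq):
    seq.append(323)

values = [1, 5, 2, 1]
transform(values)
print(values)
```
[1, 5, 2, 1, 323]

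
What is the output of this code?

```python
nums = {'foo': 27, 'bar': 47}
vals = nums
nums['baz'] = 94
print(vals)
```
{'foo': 27, 'bar': 47, 'baz': 94}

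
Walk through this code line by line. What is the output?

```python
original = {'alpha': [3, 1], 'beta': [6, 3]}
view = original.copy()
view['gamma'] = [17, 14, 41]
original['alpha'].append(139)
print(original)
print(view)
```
{'alpha': [3, 1, 139], 'beta': [6, 3]}
{'alpha': [3, 1, 139], 'beta': [6, 3], 'gamma': [17, 14, 41]}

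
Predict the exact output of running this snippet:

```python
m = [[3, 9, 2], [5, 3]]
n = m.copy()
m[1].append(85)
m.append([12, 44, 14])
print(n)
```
[[3, 9, 2], [5, 3, 85]]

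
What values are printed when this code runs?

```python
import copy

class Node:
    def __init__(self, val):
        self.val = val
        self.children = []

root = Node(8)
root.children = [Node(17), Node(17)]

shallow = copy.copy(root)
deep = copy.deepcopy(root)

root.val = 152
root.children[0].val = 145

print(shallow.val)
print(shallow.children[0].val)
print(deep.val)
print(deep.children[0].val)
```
8
145
8
17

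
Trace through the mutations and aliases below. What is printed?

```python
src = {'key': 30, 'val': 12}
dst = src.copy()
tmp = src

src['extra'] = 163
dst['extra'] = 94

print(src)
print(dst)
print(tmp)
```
{'key': 30, 'val': 12, 'extra': 163}
{'key': 30, 'val': 12, 'extra': 94}
{'key': 30, 'val': 12, 'extra': 163}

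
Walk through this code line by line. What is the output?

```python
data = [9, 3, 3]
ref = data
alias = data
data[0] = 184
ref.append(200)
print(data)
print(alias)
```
[184, 3, 3, 200]
[184, 3, 3, 200]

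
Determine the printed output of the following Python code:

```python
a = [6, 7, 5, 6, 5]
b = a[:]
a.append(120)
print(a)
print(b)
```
[6, 7, 5, 6, 5, 120]
[6, 7, 5, 6, 5]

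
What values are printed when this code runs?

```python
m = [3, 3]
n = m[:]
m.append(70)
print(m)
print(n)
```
[3, 3, 70]
[3, 3]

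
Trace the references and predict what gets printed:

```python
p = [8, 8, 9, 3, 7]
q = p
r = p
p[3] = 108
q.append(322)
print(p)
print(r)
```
[8, 8, 9, 108, 7, 322]
[8, 8, 9, 108, 7, 322]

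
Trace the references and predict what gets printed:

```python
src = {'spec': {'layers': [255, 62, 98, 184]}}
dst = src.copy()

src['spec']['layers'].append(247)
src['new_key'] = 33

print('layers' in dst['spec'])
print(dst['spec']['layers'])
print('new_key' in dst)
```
True
[255, 62, 98, 184, 247]
False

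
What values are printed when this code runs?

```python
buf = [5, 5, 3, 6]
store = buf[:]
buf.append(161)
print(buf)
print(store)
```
[5, 5, 3, 6, 161]
[5, 5, 3, 6]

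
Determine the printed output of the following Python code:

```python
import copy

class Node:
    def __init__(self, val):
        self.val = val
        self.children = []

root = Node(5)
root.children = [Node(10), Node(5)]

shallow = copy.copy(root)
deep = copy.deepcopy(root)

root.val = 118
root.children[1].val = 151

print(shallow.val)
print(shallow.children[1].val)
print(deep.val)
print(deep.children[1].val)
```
5
151
5
5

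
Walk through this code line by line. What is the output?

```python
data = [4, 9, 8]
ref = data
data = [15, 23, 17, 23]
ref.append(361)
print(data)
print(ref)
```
[15, 23, 17, 23]
[4, 9, 8, 361]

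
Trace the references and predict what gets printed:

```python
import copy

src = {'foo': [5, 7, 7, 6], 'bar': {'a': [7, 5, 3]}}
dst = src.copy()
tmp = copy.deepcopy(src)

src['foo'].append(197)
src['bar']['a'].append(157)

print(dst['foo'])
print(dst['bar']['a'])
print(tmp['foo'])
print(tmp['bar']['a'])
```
[5, 7, 7, 6, 197]
[7, 5, 3, 157]
[5, 7, 7, 6]
[7, 5, 3]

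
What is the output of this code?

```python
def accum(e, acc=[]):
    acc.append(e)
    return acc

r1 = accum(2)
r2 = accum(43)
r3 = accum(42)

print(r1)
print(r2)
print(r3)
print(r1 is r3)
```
[2, 43, 42]
[2, 43, 42]
[2, 43, 42]
True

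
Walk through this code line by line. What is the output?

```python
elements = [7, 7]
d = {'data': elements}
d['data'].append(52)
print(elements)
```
[7, 7, 52]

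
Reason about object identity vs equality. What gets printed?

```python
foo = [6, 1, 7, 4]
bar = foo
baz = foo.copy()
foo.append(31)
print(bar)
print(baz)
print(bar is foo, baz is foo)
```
[6, 1, 7, 4, 31]
[6, 1, 7, 4]
True False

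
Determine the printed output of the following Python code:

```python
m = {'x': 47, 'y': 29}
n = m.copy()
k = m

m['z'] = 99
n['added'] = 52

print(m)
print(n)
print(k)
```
{'x': 47, 'y': 29, 'z': 99}
{'x': 47, 'y': 29, 'added': 52}
{'x': 47, 'y': 29, 'z': 99}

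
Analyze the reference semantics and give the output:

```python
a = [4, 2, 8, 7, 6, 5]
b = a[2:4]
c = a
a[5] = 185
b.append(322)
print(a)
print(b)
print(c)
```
[4, 2, 8, 7, 6, 185]
[8, 7, 322]
[4, 2, 8, 7, 6, 185]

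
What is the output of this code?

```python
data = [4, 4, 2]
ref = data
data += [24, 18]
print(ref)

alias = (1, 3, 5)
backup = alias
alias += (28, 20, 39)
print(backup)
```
[4, 4, 2, 24, 18]
(1, 3, 5)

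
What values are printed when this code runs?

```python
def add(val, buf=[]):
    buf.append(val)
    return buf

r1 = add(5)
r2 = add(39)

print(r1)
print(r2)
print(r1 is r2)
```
[5, 39]
[5, 39]
True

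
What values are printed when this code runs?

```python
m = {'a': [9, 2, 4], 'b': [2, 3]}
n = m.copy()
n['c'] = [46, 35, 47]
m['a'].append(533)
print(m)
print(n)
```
{'a': [9, 2, 4, 533], 'b': [2, 3]}
{'a': [9, 2, 4, 533], 'b': [2, 3], 'c': [46, 35, 47]}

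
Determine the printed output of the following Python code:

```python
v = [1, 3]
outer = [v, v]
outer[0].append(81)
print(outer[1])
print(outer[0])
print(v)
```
[1, 3, 81]
[1, 3, 81]
[1, 3, 81]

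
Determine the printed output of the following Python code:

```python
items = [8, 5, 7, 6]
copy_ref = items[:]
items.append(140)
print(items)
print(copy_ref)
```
[8, 5, 7, 6, 140]
[8, 5, 7, 6]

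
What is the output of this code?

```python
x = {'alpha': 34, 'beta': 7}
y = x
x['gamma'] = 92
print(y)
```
{'alpha': 34, 'beta': 7, 'gamma': 92}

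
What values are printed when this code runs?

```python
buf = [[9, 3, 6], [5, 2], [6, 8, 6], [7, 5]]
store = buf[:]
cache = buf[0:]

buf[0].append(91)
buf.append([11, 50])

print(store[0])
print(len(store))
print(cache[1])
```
[9, 3, 6, 91]
4
[5, 2]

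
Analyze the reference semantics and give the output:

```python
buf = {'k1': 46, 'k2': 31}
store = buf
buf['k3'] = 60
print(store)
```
{'k1': 46, 'k2': 31, 'k3': 60}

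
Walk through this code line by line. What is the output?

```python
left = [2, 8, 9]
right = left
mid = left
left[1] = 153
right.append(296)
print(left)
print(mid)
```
[2, 153, 9, 296]
[2, 153, 9, 296]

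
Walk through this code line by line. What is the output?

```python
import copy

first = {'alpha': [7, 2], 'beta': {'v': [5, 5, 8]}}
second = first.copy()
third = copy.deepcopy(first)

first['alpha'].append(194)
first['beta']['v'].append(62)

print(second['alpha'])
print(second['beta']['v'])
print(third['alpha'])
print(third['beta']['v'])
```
[7, 2, 194]
[5, 5, 8, 62]
[7, 2]
[5, 5, 8]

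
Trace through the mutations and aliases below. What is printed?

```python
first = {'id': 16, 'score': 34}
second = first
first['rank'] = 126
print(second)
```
{'id': 16, 'score': 34, 'rank': 126}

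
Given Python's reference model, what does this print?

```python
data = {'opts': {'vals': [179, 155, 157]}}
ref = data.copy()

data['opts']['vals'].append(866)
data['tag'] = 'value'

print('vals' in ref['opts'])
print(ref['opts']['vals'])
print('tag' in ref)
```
True
[179, 155, 157, 866]
False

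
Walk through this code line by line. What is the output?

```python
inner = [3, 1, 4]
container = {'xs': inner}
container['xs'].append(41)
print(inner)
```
[3, 1, 4, 41]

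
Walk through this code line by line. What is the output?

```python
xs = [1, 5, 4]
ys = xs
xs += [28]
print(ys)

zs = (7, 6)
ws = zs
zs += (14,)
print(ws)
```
[1, 5, 4, 28]
(7, 6)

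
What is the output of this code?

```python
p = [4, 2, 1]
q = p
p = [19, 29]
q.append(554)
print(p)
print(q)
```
[19, 29]
[4, 2, 1, 554]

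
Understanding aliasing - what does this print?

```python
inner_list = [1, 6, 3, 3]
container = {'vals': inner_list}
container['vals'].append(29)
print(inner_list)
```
[1, 6, 3, 3, 29]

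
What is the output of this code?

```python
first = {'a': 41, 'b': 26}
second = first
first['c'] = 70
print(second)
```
{'a': 41, 'b': 26, 'c': 70}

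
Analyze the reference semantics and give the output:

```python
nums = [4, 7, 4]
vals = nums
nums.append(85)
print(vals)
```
[4, 7, 4, 85]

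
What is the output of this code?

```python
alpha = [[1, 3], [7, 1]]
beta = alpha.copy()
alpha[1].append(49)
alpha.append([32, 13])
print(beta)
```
[[1, 3], [7, 1, 49]]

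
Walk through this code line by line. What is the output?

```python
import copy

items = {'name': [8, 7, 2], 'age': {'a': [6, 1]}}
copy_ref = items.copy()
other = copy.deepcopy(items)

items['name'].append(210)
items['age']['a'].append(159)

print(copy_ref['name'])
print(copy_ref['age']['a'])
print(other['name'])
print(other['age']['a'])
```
[8, 7, 2, 210]
[6, 1, 159]
[8, 7, 2]
[6, 1]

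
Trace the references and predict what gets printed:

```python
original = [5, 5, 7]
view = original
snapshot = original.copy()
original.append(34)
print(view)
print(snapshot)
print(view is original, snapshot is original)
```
[5, 5, 7, 34]
[5, 5, 7]
True False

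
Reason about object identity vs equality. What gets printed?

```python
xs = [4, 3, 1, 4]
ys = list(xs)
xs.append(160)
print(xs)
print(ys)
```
[4, 3, 1, 4, 160]
[4, 3, 1, 4]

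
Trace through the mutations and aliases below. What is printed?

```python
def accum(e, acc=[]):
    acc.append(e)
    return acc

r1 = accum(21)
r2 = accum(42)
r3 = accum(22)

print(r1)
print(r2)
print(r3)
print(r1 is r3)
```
[21, 42, 22]
[21, 42, 22]
[21, 42, 22]
True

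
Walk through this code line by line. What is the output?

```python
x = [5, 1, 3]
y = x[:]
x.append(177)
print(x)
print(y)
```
[5, 1, 3, 177]
[5, 1, 3]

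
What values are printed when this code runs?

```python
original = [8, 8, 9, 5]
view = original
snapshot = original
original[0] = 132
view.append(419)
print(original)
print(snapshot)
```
[132, 8, 9, 5, 419]
[132, 8, 9, 5, 419]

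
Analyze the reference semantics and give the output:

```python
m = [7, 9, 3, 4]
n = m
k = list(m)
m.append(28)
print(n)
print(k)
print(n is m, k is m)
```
[7, 9, 3, 4, 28]
[7, 9, 3, 4]
True False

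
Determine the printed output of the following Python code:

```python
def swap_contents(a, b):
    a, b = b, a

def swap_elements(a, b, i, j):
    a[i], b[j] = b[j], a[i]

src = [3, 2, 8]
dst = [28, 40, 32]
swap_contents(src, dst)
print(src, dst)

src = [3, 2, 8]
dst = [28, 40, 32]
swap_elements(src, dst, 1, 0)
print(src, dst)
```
[3, 2, 8] [28, 40, 32]
[3, 28, 8] [2, 40, 32]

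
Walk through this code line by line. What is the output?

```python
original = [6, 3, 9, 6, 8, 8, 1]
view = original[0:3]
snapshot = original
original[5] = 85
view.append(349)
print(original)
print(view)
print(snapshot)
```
[6, 3, 9, 6, 8, 85, 1]
[6, 3, 9, 349]
[6, 3, 9, 6, 8, 85, 1]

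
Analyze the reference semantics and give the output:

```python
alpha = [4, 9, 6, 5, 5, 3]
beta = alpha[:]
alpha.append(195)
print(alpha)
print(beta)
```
[4, 9, 6, 5, 5, 3, 195]
[4, 9, 6, 5, 5, 3]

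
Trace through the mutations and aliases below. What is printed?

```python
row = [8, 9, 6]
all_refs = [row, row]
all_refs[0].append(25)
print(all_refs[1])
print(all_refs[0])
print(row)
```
[8, 9, 6, 25]
[8, 9, 6, 25]
[8, 9, 6, 25]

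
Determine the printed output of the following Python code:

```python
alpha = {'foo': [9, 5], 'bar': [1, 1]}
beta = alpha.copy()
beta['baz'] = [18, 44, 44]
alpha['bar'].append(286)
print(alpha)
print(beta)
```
{'foo': [9, 5], 'bar': [1, 1, 286]}
{'foo': [9, 5], 'bar': [1, 1, 286], 'baz': [18, 44, 44]}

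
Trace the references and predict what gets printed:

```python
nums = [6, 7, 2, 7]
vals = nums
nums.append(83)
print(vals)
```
[6, 7, 2, 7, 83]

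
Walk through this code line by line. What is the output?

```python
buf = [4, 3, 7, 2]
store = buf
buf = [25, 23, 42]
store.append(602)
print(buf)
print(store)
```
[25, 23, 42]
[4, 3, 7, 2, 602]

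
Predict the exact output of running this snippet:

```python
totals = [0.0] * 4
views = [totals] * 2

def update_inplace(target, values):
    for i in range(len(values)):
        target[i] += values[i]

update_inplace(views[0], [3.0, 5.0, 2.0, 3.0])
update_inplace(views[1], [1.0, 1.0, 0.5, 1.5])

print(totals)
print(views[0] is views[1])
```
[4.0, 6.0, 2.5, 4.5]
True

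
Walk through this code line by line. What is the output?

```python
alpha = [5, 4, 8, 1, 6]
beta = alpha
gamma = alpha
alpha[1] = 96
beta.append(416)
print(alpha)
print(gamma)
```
[5, 96, 8, 1, 6, 416]
[5, 96, 8, 1, 6, 416]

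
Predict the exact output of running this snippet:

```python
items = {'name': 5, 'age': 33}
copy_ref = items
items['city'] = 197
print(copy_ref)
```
{'name': 5, 'age': 33, 'city': 197}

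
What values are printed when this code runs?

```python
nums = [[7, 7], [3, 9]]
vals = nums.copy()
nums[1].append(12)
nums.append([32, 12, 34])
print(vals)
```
[[7, 7], [3, 9, 12]]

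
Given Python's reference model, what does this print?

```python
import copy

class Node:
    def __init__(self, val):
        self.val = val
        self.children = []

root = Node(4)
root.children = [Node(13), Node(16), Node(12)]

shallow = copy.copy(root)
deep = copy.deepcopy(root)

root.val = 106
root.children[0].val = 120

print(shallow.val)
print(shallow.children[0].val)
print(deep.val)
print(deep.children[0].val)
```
4
120
4
13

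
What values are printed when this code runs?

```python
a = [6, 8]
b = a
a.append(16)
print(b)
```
[6, 8, 16]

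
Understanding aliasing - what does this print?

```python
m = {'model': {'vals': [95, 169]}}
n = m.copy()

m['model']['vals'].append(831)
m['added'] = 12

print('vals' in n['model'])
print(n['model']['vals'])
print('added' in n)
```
True
[95, 169, 831]
False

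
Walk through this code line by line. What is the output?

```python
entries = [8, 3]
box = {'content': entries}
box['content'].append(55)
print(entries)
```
[8, 3, 55]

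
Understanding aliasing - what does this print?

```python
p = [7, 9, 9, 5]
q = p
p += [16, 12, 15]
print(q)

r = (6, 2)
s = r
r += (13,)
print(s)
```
[7, 9, 9, 5, 16, 12, 15]
(6, 2)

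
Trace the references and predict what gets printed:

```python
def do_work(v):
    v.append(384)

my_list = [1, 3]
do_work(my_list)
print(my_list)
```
[1, 3, 384]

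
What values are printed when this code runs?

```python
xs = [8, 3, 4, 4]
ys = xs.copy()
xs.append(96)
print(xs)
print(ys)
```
[8, 3, 4, 4, 96]
[8, 3, 4, 4]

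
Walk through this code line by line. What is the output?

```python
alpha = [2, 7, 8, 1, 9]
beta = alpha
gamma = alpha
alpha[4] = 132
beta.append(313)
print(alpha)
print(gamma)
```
[2, 7, 8, 1, 132, 313]
[2, 7, 8, 1, 132, 313]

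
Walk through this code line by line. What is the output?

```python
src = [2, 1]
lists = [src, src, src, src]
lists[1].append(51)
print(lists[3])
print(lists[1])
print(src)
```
[2, 1, 51]
[2, 1, 51]
[2, 1, 51]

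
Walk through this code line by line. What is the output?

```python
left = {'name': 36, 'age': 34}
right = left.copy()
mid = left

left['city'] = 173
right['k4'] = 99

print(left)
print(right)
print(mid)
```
{'name': 36, 'age': 34, 'city': 173}
{'name': 36, 'age': 34, 'k4': 99}
{'name': 36, 'age': 34, 'city': 173}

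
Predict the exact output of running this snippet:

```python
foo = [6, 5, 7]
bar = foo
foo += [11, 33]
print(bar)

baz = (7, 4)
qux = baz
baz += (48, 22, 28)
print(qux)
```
[6, 5, 7, 11, 33]
(7, 4)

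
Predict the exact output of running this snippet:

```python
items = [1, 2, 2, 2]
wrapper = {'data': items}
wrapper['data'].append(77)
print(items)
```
[1, 2, 2, 2, 77]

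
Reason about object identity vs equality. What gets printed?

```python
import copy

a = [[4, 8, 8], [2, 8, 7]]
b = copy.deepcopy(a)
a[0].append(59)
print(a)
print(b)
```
[[4, 8, 8, 59], [2, 8, 7]]
[[4, 8, 8], [2, 8, 7]]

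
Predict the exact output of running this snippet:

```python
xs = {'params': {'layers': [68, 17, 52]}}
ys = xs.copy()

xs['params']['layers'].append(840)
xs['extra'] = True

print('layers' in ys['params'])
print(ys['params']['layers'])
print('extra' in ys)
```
True
[68, 17, 52, 840]
False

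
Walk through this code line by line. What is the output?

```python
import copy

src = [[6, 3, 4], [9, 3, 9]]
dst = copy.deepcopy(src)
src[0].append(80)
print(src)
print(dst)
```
[[6, 3, 4, 80], [9, 3, 9]]
[[6, 3, 4], [9, 3, 9]]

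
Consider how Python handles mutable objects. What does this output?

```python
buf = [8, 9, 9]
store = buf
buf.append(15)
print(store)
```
[8, 9, 9, 15]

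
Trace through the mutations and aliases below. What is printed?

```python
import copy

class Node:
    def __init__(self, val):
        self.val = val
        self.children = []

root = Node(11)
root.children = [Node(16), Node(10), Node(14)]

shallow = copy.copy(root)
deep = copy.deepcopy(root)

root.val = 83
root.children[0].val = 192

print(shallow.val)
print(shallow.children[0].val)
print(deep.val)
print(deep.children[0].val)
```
11
192
11
16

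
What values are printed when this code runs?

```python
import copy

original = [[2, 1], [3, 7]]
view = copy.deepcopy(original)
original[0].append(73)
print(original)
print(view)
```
[[2, 1, 73], [3, 7]]
[[2, 1], [3, 7]]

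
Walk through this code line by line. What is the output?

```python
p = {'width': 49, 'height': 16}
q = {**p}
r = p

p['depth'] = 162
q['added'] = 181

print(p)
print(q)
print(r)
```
{'width': 49, 'height': 16, 'depth': 162}
{'width': 49, 'height': 16, 'added': 181}
{'width': 49, 'height': 16, 'depth': 162}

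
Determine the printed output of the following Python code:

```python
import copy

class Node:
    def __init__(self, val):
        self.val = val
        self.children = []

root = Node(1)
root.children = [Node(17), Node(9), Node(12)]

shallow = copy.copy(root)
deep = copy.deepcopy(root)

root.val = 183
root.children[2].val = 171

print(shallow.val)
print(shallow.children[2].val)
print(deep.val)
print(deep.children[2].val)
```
1
171
1
12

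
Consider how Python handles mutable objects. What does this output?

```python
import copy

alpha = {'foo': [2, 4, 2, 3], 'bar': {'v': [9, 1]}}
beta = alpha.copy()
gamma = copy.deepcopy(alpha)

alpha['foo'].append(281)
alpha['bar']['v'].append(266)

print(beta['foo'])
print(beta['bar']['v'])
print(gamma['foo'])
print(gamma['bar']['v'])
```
[2, 4, 2, 3, 281]
[9, 1, 266]
[2, 4, 2, 3]
[9, 1]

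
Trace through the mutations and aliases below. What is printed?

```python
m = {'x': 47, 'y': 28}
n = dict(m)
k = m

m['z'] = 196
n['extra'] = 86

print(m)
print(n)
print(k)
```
{'x': 47, 'y': 28, 'z': 196}
{'x': 47, 'y': 28, 'extra': 86}
{'x': 47, 'y': 28, 'z': 196}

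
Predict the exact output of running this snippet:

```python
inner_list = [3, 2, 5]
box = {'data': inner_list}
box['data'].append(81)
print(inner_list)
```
[3, 2, 5, 81]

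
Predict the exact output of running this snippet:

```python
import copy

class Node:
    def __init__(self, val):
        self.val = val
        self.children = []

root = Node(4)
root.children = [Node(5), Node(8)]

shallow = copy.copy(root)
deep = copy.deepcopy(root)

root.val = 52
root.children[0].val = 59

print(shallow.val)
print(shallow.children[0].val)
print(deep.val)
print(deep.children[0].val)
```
4
59
4
5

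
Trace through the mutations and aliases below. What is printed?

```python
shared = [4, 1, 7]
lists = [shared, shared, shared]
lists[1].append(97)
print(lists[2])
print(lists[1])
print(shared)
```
[4, 1, 7, 97]
[4, 1, 7, 97]
[4, 1, 7, 97]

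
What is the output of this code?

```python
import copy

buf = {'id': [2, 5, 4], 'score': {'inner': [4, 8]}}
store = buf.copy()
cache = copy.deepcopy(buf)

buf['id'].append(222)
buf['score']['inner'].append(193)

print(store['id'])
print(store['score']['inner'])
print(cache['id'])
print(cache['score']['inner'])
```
[2, 5, 4, 222]
[4, 8, 193]
[2, 5, 4]
[4, 8]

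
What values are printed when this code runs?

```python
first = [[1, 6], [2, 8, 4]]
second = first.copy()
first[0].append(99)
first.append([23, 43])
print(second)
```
[[1, 6, 99], [2, 8, 4]]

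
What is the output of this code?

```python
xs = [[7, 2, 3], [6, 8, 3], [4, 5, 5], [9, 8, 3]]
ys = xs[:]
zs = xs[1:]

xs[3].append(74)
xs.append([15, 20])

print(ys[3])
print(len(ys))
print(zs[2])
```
[9, 8, 3, 74]
4
[9, 8, 3, 74]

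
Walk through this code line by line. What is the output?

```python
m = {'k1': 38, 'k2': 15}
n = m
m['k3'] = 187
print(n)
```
{'k1': 38, 'k2': 15, 'k3': 187}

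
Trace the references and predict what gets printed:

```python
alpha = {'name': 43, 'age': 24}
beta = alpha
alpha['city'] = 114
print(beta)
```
{'name': 43, 'age': 24, 'city': 114}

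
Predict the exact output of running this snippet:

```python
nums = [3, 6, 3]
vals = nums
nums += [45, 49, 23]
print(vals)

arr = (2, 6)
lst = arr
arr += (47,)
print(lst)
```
[3, 6, 3, 45, 49, 23]
(2, 6)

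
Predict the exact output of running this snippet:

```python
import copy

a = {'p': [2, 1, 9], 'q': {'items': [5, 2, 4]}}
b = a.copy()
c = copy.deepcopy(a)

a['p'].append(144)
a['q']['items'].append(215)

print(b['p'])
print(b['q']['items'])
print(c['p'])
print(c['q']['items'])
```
[2, 1, 9, 144]
[5, 2, 4, 215]
[2, 1, 9]
[5, 2, 4]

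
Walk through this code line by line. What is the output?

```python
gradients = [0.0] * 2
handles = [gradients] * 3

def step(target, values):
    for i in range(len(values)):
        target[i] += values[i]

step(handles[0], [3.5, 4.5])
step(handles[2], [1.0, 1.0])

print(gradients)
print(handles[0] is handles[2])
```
[4.5, 5.5]
True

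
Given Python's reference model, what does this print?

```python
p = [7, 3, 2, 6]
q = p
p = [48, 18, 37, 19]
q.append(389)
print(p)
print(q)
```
[48, 18, 37, 19]
[7, 3, 2, 6, 389]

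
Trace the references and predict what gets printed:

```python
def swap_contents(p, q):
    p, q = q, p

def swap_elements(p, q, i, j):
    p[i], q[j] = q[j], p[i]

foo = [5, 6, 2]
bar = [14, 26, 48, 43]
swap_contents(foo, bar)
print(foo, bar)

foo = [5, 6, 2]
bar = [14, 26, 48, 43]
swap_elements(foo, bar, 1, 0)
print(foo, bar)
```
[5, 6, 2] [14, 26, 48, 43]
[5, 14, 2] [6, 26, 48, 43]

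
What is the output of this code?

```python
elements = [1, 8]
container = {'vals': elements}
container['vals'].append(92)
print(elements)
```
[1, 8, 92]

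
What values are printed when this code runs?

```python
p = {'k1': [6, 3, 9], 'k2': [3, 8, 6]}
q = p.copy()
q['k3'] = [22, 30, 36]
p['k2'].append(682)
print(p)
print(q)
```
{'k1': [6, 3, 9], 'k2': [3, 8, 6, 682]}
{'k1': [6, 3, 9], 'k2': [3, 8, 6, 682], 'k3': [22, 30, 36]}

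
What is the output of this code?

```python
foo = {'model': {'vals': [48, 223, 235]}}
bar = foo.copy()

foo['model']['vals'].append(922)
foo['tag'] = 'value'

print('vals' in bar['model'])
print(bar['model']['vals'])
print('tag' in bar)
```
True
[48, 223, 235, 922]
False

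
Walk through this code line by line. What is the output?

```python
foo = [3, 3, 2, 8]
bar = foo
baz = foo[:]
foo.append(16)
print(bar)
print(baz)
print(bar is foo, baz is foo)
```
[3, 3, 2, 8, 16]
[3, 3, 2, 8]
True False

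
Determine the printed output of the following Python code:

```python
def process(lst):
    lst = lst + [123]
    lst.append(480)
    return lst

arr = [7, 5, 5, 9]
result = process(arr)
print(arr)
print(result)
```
[7, 5, 5, 9]
[7, 5, 5, 9, 123, 480]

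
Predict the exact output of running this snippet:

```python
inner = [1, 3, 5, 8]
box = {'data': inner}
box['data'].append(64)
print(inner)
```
[1, 3, 5, 8, 64]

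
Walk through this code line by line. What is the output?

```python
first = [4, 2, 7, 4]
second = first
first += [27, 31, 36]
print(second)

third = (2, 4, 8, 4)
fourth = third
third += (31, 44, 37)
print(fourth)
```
[4, 2, 7, 4, 27, 31, 36]
(2, 4, 8, 4)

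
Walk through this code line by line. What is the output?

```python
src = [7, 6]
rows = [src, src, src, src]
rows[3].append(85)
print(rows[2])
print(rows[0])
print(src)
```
[7, 6, 85]
[7, 6, 85]
[7, 6, 85]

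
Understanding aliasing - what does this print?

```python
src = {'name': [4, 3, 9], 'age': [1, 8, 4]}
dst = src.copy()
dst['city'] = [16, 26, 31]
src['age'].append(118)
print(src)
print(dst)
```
{'name': [4, 3, 9], 'age': [1, 8, 4, 118]}
{'name': [4, 3, 9], 'age': [1, 8, 4, 118], 'city': [16, 26, 31]}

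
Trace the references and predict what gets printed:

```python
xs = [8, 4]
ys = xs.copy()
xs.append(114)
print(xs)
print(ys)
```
[8, 4, 114]
[8, 4]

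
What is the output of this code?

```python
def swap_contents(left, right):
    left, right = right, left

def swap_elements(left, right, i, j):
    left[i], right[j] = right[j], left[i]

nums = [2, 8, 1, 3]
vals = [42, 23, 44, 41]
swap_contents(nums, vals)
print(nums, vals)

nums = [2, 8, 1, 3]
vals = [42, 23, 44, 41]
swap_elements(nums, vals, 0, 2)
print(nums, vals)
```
[2, 8, 1, 3] [42, 23, 44, 41]
[44, 8, 1, 3] [42, 23, 2, 41]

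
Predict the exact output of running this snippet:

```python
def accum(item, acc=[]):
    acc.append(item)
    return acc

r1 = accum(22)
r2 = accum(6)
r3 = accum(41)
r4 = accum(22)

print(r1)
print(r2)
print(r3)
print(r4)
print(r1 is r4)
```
[22, 6, 41, 22]
[22, 6, 41, 22]
[22, 6, 41, 22]
[22, 6, 41, 22]
True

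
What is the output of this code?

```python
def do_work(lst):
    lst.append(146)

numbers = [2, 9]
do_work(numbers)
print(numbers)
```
[2, 9, 146]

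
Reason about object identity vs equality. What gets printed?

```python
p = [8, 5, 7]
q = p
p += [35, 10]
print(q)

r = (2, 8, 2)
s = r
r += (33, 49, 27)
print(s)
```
[8, 5, 7, 35, 10]
(2, 8, 2)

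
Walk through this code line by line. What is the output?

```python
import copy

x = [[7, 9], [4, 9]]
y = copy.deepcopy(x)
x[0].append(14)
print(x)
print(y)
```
[[7, 9, 14], [4, 9]]
[[7, 9], [4, 9]]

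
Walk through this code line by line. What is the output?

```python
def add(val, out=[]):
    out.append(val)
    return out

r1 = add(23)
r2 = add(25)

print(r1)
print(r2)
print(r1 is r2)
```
[23, 25]
[23, 25]
True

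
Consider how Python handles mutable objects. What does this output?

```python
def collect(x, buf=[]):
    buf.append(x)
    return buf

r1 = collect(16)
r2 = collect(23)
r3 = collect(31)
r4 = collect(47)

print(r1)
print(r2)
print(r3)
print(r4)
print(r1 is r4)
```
[16, 23, 31, 47]
[16, 23, 31, 47]
[16, 23, 31, 47]
[16, 23, 31, 47]
True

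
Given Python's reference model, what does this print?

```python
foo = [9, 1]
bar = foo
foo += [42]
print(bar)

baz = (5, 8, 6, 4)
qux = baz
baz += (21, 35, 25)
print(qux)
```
[9, 1, 42]
(5, 8, 6, 4)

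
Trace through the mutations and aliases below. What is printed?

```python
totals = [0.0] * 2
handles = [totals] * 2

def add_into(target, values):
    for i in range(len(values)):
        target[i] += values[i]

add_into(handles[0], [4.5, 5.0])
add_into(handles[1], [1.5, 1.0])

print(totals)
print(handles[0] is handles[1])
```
[6.0, 6.0]
True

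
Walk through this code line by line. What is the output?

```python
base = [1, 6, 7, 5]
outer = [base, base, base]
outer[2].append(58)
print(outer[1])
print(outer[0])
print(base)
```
[1, 6, 7, 5, 58]
[1, 6, 7, 5, 58]
[1, 6, 7, 5, 58]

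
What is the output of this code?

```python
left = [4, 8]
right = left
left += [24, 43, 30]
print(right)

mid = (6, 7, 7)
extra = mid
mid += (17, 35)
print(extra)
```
[4, 8, 24, 43, 30]
(6, 7, 7)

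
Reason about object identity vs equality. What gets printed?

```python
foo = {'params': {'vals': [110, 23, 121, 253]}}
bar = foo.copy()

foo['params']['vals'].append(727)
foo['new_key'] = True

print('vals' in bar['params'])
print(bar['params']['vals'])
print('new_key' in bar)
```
True
[110, 23, 121, 253, 727]
False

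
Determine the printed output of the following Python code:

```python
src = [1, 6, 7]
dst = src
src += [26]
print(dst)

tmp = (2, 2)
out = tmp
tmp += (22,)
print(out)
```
[1, 6, 7, 26]
(2, 2)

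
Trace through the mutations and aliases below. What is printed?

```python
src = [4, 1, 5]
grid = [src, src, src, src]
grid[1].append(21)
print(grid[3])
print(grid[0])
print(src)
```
[4, 1, 5, 21]
[4, 1, 5, 21]
[4, 1, 5, 21]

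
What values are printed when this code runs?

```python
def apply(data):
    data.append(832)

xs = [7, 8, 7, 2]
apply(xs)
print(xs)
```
[7, 8, 7, 2, 832]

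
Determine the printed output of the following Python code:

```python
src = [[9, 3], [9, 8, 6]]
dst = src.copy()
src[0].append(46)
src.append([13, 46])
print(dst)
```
[[9, 3, 46], [9, 8, 6]]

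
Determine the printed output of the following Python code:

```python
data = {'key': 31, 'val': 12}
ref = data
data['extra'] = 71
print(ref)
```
{'key': 31, 'val': 12, 'extra': 71}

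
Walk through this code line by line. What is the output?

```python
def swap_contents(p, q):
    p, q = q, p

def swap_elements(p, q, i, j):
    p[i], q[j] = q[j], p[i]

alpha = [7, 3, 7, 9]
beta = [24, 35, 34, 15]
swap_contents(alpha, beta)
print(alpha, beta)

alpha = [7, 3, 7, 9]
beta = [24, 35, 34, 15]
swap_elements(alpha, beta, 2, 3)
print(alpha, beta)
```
[7, 3, 7, 9] [24, 35, 34, 15]
[7, 3, 15, 9] [24, 35, 34, 7]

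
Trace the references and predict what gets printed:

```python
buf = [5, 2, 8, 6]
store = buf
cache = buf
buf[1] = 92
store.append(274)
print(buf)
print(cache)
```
[5, 92, 8, 6, 274]
[5, 92, 8, 6, 274]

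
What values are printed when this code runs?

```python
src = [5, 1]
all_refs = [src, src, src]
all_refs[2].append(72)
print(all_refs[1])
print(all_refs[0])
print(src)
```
[5, 1, 72]
[5, 1, 72]
[5, 1, 72]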